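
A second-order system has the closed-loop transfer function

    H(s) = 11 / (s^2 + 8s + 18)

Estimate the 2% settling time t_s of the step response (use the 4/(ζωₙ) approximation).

Comparing s^2 + 8s + 18 to s^2 + 2ζωₙs + ωₙ²: ωₙ = √18 ≈ 4.243 rad/s and ζ = 8/(2·√18) ≈ 0.9428.
ζωₙ = 8/2 = 4, so t_s ≈ 4/(ζωₙ) = 4/4 = 1 s.

t_s ≈ 1 s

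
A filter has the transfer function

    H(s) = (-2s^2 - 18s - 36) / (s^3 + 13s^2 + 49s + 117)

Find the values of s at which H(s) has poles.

The poles are the roots of the denominator s^3 + 13s^2 + 49s + 117 = 0.
Trying s = -9: the polynomial evaluates to 0, so (s + 9) is a factor.
Dividing out leaves s^2 + 4s + 13 = 0.
The quadratic formula then gives s = -2 ± 3j.

s = -2 ± 3j, -9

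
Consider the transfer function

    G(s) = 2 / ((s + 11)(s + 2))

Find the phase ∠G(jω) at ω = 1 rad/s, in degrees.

∠G(j1) ≈ -31.76°

At s = j1: numerator = 2, denominator = 21 + j13.
∠G = ∠num − ∠den = 0° − (31.759°) = -31.76°.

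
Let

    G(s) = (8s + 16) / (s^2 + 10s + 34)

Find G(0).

G(0) = 8/17 ≈ 0.4706

Set s = 0: G(0) = (16) / (34) = 8/17.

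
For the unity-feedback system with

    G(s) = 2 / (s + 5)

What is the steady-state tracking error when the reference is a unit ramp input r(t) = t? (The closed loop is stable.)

e_ss = ∞

G(s) has no poles at the origin.
This is a Type 0 system; Kv = lim_{s→0} s·G(s) = 0, so the steady-state error for a ramp input is infinite.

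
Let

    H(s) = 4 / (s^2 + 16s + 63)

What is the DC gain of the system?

H(0) = 4/63 ≈ 0.06349

Set s = 0: H(0) = (4) / (63) = 4/63.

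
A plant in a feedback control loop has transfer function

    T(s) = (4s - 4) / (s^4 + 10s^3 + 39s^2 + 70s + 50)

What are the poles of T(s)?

The poles are the roots of the denominator s^4 + 10s^3 + 39s^2 + 70s + 50 = 0.
No real roots exist; factor into two real quadratics: (s^2 + 4s + 5)(s^2 + 6s + 10) = 0.
Each quadratic gives a conjugate pair via the quadratic formula.

s = -2 ± j, -3 ± j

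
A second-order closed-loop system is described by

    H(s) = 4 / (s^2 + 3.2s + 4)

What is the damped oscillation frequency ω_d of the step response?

Comparing s^2 + 3.2s + 4 to s^2 + 2ζωₙs + ωₙ²: ωₙ = 2 rad/s and ζ = 3.2/(2·2) = 0.8.
ζωₙ = 3.2/2 = 1.6, so ω_d = ωₙ√(1−ζ²) = √(ωₙ² − (ζωₙ)²) = √(4 − 1.6²) = √1.44 = 1.200 rad/s.

ω_d = 1.200 rad/s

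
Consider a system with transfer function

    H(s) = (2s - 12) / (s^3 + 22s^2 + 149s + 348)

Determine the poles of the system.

The poles are the roots of the denominator s^3 + 22s^2 + 149s + 348 = 0.
Trying s = -12: the polynomial evaluates to 0, so (s + 12) is a factor.
Dividing out leaves s^2 + 10s + 29 = 0.
The quadratic formula then gives s = -5 ± 2j.

s = -5 ± 2j, -12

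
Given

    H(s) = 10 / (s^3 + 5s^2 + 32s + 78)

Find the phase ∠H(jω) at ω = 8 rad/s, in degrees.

At s = j8: numerator = 10, denominator = -242 - j256.
∠H = ∠num − ∠den = 0° − (-133.39°) = 133.4°.

∠H(j8) ≈ 133.4°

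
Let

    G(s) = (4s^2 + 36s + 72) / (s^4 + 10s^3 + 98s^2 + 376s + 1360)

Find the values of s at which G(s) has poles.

The poles are the roots of the denominator s^4 + 10s^3 + 98s^2 + 376s + 1360 = 0.
No real roots exist; factor into two real quadratics: (s^2 + 4s + 40)(s^2 + 6s + 34) = 0.
Each quadratic gives a conjugate pair via the quadratic formula.

s = -2 + 6j, -2 - 6j, -3 + 5j, -3 - 5j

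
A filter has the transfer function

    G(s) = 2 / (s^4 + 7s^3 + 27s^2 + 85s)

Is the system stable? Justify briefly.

The denominator s^4 + 7s^3 + 27s^2 + 85s factors as s(s^2 + 2s + 17)(s + 5), giving poles at s = 0, -1 + 4j, -1 - 4j, -5.
Since the simple pole(s) at s = 0 lie on the jω-axis with none in the right half-plane, the system is marginally stable.

marginally stable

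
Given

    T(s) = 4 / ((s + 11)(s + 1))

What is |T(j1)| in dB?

|T(j1)|_dB ≈ -11.8 dB

Substitute s = j1: numerator = 4, denominator = 10 + j12.
|T(j1)| = |4| / |10 + j12| = 4 / 15.620 ≈ 0.2561.
In decibels: 20·log₁₀(0.2561) ≈ -11.8 dB.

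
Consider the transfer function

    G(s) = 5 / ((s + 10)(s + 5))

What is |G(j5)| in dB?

|G(j5)|_dB ≈ -24.0 dB

Substitute s = j5: numerator = 5, denominator = 25 + j75.
|G(j5)| = |5| / |25 + j75| = 5 / 79.057 ≈ 0.06325.
In decibels: 20·log₁₀(0.06325) ≈ -24.0 dB.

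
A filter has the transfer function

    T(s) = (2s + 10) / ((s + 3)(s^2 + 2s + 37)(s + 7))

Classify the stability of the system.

The poles can be read from the denominator factors: s = -3, -1 + 6j, -1 - 6j, -7.
Since all poles lie strictly in the left half-plane, the system is stable.

stable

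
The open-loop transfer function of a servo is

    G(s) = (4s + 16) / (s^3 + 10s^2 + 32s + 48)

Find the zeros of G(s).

s = -4

Set the numerator to zero: 4s + 16 = 0, i.e. 4·(s + 4) = 0.
So s = -4.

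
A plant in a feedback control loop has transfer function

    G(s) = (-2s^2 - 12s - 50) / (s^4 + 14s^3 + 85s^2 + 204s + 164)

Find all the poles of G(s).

The poles are the roots of the denominator s^4 + 14s^3 + 85s^2 + 204s + 164 = 0.
Trying s = -2: the polynomial evaluates to 0, so (s + 2) is a factor.
Dividing out leaves s^3 + 12s^2 + 61s + 82 = 0.
This factors further as (s^2 + 10s + 41)(s + 2) = 0.

s = -2, -5 + 4j, -5 - 4j, -2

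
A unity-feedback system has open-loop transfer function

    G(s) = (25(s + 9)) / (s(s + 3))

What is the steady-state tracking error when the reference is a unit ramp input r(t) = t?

G(s) has one pole at the origin.
This is a Type 1 system. Kv = lim_{s→0} s·G(s) = 225/3 = 75.
e_ss = 1/Kv = 1/(75) = 1/75 ≈ 0.01333.

e_ss = 0.01333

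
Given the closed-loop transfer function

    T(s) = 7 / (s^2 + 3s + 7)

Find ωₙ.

Compare the denominator to the standard form s^2 + 2ζωₙs + ωₙ².
ωₙ² = 7, so ωₙ = √7 ≈ 2.646 rad/s.

ωₙ ≈ 2.646 rad/s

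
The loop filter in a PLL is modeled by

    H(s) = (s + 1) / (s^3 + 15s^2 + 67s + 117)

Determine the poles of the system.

s = -9, -3 + 2j, -3 - 2j

The poles are the roots of the denominator s^3 + 15s^2 + 67s + 117 = 0.
Trying s = -9: the polynomial evaluates to 0, so (s + 9) is a factor.
Dividing out leaves s^2 + 6s + 13 = 0.
The quadratic formula then gives s = -3 ± 2j.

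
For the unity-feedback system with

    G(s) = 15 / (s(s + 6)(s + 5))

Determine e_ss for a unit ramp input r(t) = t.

G(s) has one pole at the origin.
This is a Type 1 system. Kv = lim_{s→0} s·G(s) = 15/30 = 1/2.
e_ss = 1/Kv = 1/(1/2) = 2.

e_ss = 2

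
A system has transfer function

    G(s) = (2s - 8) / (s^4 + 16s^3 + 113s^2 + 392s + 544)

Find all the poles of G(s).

The poles are the roots of the denominator s^4 + 16s^3 + 113s^2 + 392s + 544 = 0.
No real roots exist; factor into two real quadratics: (s^2 + 8s + 32)(s^2 + 8s + 17) = 0.
Each quadratic gives a conjugate pair via the quadratic formula.

s = -4 + 4j, -4 - 4j, -4 + j, -4 - j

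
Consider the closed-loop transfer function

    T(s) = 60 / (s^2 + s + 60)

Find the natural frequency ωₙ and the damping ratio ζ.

ωₙ ≈ 7.746 rad/s, ζ ≈ 0.06455

Compare the denominator to the standard form s^2 + 2ζωₙs + ωₙ².
ωₙ² = 60, so ωₙ = √60 ≈ 7.746 rad/s.
2ζωₙ = 1, so ζ = 1/(2·√60) ≈ 0.06455.
With ζ = 0.06455 the response is underdamped.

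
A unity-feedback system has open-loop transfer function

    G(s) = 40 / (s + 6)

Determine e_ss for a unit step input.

G(s) has no poles at the origin.
This is a Type 0 system. Kp = lim_{s→0} G(s) = 40/6 = 20/3.
e_ss = 1/(1 + Kp) = 1/(1 + 20/3) = 3/23 ≈ 0.1304.

e_ss = 0.1304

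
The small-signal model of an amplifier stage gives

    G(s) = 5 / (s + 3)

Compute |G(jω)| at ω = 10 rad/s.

|G(j10)| ≈ 0.4789

Substitute s = j10: numerator = 5, denominator = 3 + j10.
|G(j10)| = |5| / |3 + j10| = 5 / 10.440 ≈ 0.4789.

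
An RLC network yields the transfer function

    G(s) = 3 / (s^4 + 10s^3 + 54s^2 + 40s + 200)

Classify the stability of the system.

marginally stable

The denominator s^4 + 10s^3 + 54s^2 + 40s + 200 factors as (s^2 + 4)(s^2 + 10s + 50), giving poles at s = ±2j, -5 ± 5j.
Since the simple pole(s) at s = ±2j lie on the jω-axis with none in the right half-plane, the system is marginally stable.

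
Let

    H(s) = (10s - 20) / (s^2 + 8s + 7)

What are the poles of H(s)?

s = -7, -1

The poles are the roots of the denominator s^2 + 8s + 7 = 0.
Factoring: (s + 7)(s + 1) = 0, so s = -7 and s = -1.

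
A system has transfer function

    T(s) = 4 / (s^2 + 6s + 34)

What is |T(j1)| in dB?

|T(j1)|_dB ≈ -18.5 dB

Substitute s = j1: numerator = 4, denominator = 33 + j6.
|T(j1)| = |4| / |33 + j6| = 4 / 33.541 ≈ 0.1193.
In decibels: 20·log₁₀(0.1193) ≈ -18.5 dB.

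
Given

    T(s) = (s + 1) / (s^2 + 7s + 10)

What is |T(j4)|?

|T(j4)| ≈ 0.1440

Substitute s = j4: numerator = 1 + j4, denominator = -6 + j28.
|T(j4)| = |1 + j4| / |-6 + j28| = 4.1231 / 28.636 ≈ 0.1440.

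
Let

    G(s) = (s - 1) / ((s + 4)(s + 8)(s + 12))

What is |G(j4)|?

|G(j4)| ≈ 0.006442

Substitute s = j4: numerator = -1 + j4, denominator = j640.
|G(j4)| = |-1 + j4| / |j640| = 4.1231 / 640 ≈ 0.006442.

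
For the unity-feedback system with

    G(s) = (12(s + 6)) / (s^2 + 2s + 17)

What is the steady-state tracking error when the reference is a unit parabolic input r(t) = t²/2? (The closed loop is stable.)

G(s) has no poles at the origin.
This is a Type 0 system; Ka = lim_{s→0} s^2·G(s) = 0, so the steady-state error for a parabola input is infinite.

e_ss = ∞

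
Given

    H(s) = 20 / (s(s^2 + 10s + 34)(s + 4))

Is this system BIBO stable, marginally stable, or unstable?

The poles can be read from the denominator factors: s = 0, -5 ± 3j, -4.
Since the simple pole(s) at s = 0 lie on the jω-axis with none in the right half-plane, the system is marginally stable.

marginally stable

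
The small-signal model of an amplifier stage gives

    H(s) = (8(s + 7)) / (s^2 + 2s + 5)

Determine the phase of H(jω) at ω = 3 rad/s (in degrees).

At s = j3: numerator = 56 + j24, denominator = -4 + j6.
∠H = ∠num − ∠den = 23.199° − (123.69°) = -100.5°.

∠H(j3) ≈ -100.5°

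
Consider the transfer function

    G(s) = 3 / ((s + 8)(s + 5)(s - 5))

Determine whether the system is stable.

unstable

The poles can be read from the denominator factors: s = -8, -5, 5.
Since the pole(s) at s = 5 lie in the right half-plane, the system is unstable.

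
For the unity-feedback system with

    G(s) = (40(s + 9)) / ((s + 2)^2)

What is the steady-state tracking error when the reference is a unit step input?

e_ss = 0.01099

G(s) has no poles at the origin.
This is a Type 0 system. Kp = lim_{s→0} G(s) = 360/4 = 90.
e_ss = 1/(1 + Kp) = 1/(1 + 90) = 1/91 ≈ 0.01099.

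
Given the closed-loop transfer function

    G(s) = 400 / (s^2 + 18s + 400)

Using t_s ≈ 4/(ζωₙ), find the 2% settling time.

Comparing s^2 + 18s + 400 to s^2 + 2ζωₙs + ωₙ²: ωₙ = 20 rad/s and ζ = 18/(2·20) = 0.45.
ζωₙ = 18/2 = 9, so t_s ≈ 4/(ζωₙ) = 4/9 ≈ 0.4444 s.

t_s ≈ 0.4444 s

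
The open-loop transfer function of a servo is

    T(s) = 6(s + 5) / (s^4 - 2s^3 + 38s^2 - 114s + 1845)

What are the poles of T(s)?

The poles are the roots of the denominator s^4 - 2s^3 + 38s^2 - 114s + 1845 = 0.
No real roots exist; factor into two real quadratics: (s^2 - 8s + 41)(s^2 + 6s + 45) = 0.
Each quadratic gives a conjugate pair via the quadratic formula.

s = 4 ± 5j, -3 ± 6j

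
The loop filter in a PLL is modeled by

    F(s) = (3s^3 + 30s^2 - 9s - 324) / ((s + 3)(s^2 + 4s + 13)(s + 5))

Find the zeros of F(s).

s = -9, -4, 3

Set the numerator to zero: 3s^3 + 30s^2 - 9s - 324 = 0, i.e. 3·(s^3 + 10s^2 - 3s - 108) = 0.
Factoring: (s + 9)(s + 4)(s - 3) = 0.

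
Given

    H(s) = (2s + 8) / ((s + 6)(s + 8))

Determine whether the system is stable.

stable

The poles can be read from the denominator factors: s = -6, -8.
Since all poles lie strictly in the left half-plane, the system is stable.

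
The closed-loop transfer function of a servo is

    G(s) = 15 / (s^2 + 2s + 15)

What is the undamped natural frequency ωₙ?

ωₙ ≈ 3.873 rad/s

Compare the denominator to the standard form s^2 + 2ζωₙs + ωₙ².
ωₙ² = 15, so ωₙ = √15 ≈ 3.873 rad/s.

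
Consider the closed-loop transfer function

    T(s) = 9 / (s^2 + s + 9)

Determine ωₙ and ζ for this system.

Compare the denominator to the standard form s^2 + 2ζωₙs + ωₙ².
ωₙ² = 9, so ωₙ = 3 rad/s.
2ζωₙ = 1, so ζ = 1/(2·3) ≈ 0.1667.

ωₙ = 3 rad/s, ζ ≈ 0.1667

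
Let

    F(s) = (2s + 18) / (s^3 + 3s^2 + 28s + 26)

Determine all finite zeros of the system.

Set the numerator to zero: 2s + 18 = 0, i.e. 2·(s + 9) = 0.
So s = -9.

s = -9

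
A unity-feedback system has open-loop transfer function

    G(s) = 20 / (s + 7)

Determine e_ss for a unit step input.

G(s) has no poles at the origin.
This is a Type 0 system. Kp = lim_{s→0} G(s) = 20/7.
e_ss = 1/(1 + Kp) = 1/(1 + 20/7) = 7/27 ≈ 0.2593.

e_ss = 0.2593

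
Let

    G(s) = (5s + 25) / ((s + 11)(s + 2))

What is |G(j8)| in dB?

Substitute s = j8: numerator = 25 + j40, denominator = -42 + j104.
|G(j8)| = |25 + j40| / |-42 + j104| = 47.170 / 112.16 ≈ 0.4206.
In decibels: 20·log₁₀(0.4206) ≈ -7.52 dB.

|G(j8)|_dB ≈ -7.52 dB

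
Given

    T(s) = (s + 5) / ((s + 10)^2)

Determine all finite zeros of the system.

s = -5

Set the numerator to zero: s + 5 = 0.
So s = -5.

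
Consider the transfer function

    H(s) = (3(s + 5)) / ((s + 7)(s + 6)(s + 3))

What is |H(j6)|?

|H(j6)| ≈ 0.04465

Substitute s = j6: numerator = 15 + j18, denominator = -450 + j270.
|H(j6)| = |15 + j18| / |-450 + j270| = 23.431 / 524.79 ≈ 0.04465.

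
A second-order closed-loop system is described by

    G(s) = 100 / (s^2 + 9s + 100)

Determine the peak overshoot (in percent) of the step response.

Comparing s^2 + 9s + 100 to s^2 + 2ζωₙs + ωₙ²: ωₙ = 10 rad/s and ζ = 9/(2·10) = 0.45.
%OS = 100·exp(−πζ/√(1−ζ²)) = 100·exp(−π·0.45/√(1−0.45²)) ≈ 20.5%.

%OS ≈ 20.5%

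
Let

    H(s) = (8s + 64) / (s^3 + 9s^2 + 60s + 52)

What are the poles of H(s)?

s = -4 ± 6j, -1

The poles are the roots of the denominator s^3 + 9s^2 + 60s + 52 = 0.
Trying s = -1: the polynomial evaluates to 0, so (s + 1) is a factor.
Dividing out leaves s^2 + 8s + 52 = 0.
The quadratic formula then gives s = -4 ± 6j.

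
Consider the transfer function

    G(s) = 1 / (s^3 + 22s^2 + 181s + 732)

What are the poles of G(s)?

s = -5 + 6j, -5 - 6j, -12

The poles are the roots of the denominator s^3 + 22s^2 + 181s + 732 = 0.
Trying s = -12: the polynomial evaluates to 0, so (s + 12) is a factor.
Dividing out leaves s^2 + 10s + 61 = 0.
The quadratic formula then gives s = -5 ± 6j.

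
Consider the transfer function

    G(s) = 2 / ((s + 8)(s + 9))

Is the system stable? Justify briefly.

The poles can be read from the denominator factors: s = -8, -9.
Since all poles lie strictly in the left half-plane, the system is stable.

stable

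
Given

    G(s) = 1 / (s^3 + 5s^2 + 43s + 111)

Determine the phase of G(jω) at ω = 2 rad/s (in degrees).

∠G(j2) ≈ -40.60°

At s = j2: numerator = 1, denominator = 91 + j78.
∠G = ∠num − ∠den = 0° − (40.601°) = -40.60°.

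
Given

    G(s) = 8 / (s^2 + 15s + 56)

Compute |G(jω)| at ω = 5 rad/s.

Substitute s = j5: numerator = 8, denominator = 31 + j75.
|G(j5)| = |8| / |31 + j75| = 8 / 81.154 ≈ 0.09858.

|G(j5)| ≈ 0.09858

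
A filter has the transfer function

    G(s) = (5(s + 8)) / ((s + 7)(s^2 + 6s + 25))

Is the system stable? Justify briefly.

The poles can be read from the denominator factors: s = -7, -3 + 4j, -3 - 4j.
Since all poles lie strictly in the left half-plane, the system is stable.

stable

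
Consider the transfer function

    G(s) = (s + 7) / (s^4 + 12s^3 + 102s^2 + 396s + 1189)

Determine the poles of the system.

The poles are the roots of the denominator s^4 + 12s^3 + 102s^2 + 396s + 1189 = 0.
No real roots exist; factor into two real quadratics: (s^2 + 4s + 29)(s^2 + 8s + 41) = 0.
Each quadratic gives a conjugate pair via the quadratic formula.

s = -2 ± 5j, -4 ± 5j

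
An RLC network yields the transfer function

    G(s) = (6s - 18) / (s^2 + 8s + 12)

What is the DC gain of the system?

G(0) = -3/2 ≈ -1.500

Set s = 0: G(0) = (-18) / (12) = -3/2.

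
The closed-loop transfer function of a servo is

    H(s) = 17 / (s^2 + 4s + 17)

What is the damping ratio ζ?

ζ ≈ 0.4851

Compare the denominator to the standard form s^2 + 2ζωₙs + ωₙ².
ωₙ² = 17, so ωₙ = √17 ≈ 4.123 rad/s.
2ζωₙ = 4, so ζ = 4/(2·√17) ≈ 0.4851.
With ζ = 0.4851 the response is underdamped.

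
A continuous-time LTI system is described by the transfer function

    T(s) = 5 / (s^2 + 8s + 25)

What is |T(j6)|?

|T(j6)| ≈ 0.1015

Substitute s = j6: numerator = 5, denominator = -11 + j48.
|T(j6)| = |5| / |-11 + j48| = 5 / 49.244 ≈ 0.1015.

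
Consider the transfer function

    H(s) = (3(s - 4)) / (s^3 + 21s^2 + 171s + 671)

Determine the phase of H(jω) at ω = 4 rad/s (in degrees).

At s = j4: numerator = -12 + j12, denominator = 335 + j620.
∠H = ∠num − ∠den = 135° − (61.617°) = 73.38°.

∠H(j4) ≈ 73.38°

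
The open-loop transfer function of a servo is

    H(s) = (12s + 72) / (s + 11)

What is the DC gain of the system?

Set s = 0: H(0) = (72) / (11) = 72/11.

H(0) = 72/11 ≈ 6.545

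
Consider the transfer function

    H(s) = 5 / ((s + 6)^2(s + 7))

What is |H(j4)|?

Substitute s = j4: numerator = 5, denominator = -52 + j416.
|H(j4)| = |5| / |-52 + j416| = 5 / 419.24 ≈ 0.01193.

|H(j4)| ≈ 0.01193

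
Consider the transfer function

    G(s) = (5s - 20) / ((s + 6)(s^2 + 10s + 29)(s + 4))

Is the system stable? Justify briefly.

The poles can be read from the denominator factors: s = -6, -5 + 2j, -5 - 2j, -4.
Since all poles lie strictly in the left half-plane, the system is stable.

stable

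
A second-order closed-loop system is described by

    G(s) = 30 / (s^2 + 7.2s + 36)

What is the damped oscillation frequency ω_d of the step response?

Comparing s^2 + 7.2s + 36 to s^2 + 2ζωₙs + ωₙ²: ωₙ = 6 rad/s and ζ = 7.2/(2·6) = 0.6.
ζωₙ = 7.2/2 = 3.6, so ω_d = ωₙ√(1−ζ²) = √(ωₙ² − (ζωₙ)²) = √(36 − 3.6²) = √23.04 = 4.800 rad/s.

ω_d = 4.800 rad/s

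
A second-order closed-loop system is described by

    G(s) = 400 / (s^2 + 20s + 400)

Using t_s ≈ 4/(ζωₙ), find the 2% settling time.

t_s ≈ 0.4000 s

Comparing s^2 + 20s + 400 to s^2 + 2ζωₙs + ωₙ²: ωₙ = 20 rad/s and ζ = 20/(2·20) = 0.5.
ζωₙ = 20/2 = 10, so t_s ≈ 4/(ζωₙ) = 4/10 = 0.4000 s.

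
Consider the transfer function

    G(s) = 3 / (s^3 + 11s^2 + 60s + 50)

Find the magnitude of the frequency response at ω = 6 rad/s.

|G(j6)| ≈ 0.008005

Substitute s = j6: numerator = 3, denominator = -346 + j144.
|G(j6)| = |3| / |-346 + j144| = 3 / 374.77 ≈ 0.008005.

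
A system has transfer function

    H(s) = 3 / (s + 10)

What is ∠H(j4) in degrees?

∠H(j4) ≈ -21.80°

At s = j4: numerator = 3, denominator = 10 + j4.
∠H = ∠num − ∠den = 0° − (21.801°) = -21.80°.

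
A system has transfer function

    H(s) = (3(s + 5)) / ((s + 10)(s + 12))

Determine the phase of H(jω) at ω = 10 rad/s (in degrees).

At s = j10: numerator = 15 + j30, denominator = 20 + j220.
∠H = ∠num − ∠den = 63.435° − (84.806°) = -21.37°.

∠H(j10) ≈ -21.37°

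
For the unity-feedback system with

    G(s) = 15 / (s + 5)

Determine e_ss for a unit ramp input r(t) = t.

G(s) has no poles at the origin.
This is a Type 0 system; Kv = lim_{s→0} s·G(s) = 0, so the steady-state error for a ramp input is infinite.

e_ss = ∞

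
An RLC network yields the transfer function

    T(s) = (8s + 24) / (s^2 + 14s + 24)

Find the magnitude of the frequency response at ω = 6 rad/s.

Substitute s = j6: numerator = 24 + j48, denominator = -12 + j84.
|T(j6)| = |24 + j48| / |-12 + j84| = 53.666 / 84.853 ≈ 0.6325.

|T(j6)| ≈ 0.6325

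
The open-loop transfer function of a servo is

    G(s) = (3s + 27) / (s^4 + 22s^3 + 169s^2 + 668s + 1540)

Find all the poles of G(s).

The poles are the roots of the denominator s^4 + 22s^3 + 169s^2 + 668s + 1540 = 0.
Trying s = -7: the polynomial evaluates to 0, so (s + 7) is a factor.
Dividing out leaves s^3 + 15s^2 + 64s + 220 = 0.
This factors further as (s^2 + 4s + 20)(s + 11) = 0.

s = -2 + 4j, -2 - 4j, -7, -11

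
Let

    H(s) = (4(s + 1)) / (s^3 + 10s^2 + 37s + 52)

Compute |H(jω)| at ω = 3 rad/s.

|H(j3)| ≈ 0.1372

Substitute s = j3: numerator = 4 + j12, denominator = -38 + j84.
|H(j3)| = |4 + j12| / |-38 + j84| = 12.649 / 92.195 ≈ 0.1372.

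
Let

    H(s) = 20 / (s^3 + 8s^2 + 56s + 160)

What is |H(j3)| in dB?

Substitute s = j3: numerator = 20, denominator = 88 + j141.
|H(j3)| = |20| / |88 + j141| = 20 / 166.21 ≈ 0.1203.
In decibels: 20·log₁₀(0.1203) ≈ -18.4 dB.

|H(j3)|_dB ≈ -18.4 dB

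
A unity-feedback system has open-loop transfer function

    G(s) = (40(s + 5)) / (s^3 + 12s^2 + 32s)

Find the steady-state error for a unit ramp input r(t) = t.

e_ss = 0.1600

G(s) has one pole at the origin.
This is a Type 1 system. Kv = lim_{s→0} s·G(s) = 200/32 = 25/4.
e_ss = 1/Kv = 1/(25/4) = 4/25 ≈ 0.1600.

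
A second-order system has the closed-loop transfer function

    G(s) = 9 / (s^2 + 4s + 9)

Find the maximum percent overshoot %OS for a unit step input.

%OS ≈ 6.02%

Comparing s^2 + 4s + 9 to s^2 + 2ζωₙs + ωₙ²: ωₙ = 3 rad/s and ζ = 4/(2·3) ≈ 0.6667.
%OS = 100·exp(−πζ/√(1−ζ²)) = 100·exp(−π·0.6667/√(1−0.6667²)) ≈ 6.02%.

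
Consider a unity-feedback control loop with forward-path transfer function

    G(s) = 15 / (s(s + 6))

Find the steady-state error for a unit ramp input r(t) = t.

e_ss = 0.4000

G(s) has one pole at the origin.
This is a Type 1 system. Kv = lim_{s→0} s·G(s) = 15/6 = 5/2.
e_ss = 1/Kv = 1/(5/2) = 2/5 ≈ 0.4000.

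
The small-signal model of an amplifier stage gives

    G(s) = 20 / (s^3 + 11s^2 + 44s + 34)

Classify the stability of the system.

The denominator s^3 + 11s^2 + 44s + 34 factors as (s^2 + 10s + 34)(s + 1), giving poles at s = -5 ± 3j, -1.
Since all poles lie strictly in the left half-plane, the system is stable.

stable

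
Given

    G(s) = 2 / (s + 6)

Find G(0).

G(0) = 1/3 ≈ 0.3333

Set s = 0: G(0) = (2) / (6) = 1/3.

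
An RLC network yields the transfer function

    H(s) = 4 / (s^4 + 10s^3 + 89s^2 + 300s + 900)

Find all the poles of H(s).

s = -3 ± 6j, -2 ± 4j

The poles are the roots of the denominator s^4 + 10s^3 + 89s^2 + 300s + 900 = 0.
No real roots exist; factor into two real quadratics: (s^2 + 6s + 45)(s^2 + 4s + 20) = 0.
Each quadratic gives a conjugate pair via the quadratic formula.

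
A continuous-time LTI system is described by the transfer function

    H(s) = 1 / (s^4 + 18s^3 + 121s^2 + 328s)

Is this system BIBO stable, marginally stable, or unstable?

The denominator s^4 + 18s^3 + 121s^2 + 328s factors as s(s^2 + 10s + 41)(s + 8), giving poles at s = 0, -5 ± 4j, -8.
Since the simple pole(s) at s = 0 lie on the jω-axis with none in the right half-plane, the system is marginally stable.

marginally stable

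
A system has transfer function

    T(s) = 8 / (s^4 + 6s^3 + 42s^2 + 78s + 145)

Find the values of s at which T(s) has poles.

The poles are the roots of the denominator s^4 + 6s^3 + 42s^2 + 78s + 145 = 0.
No real roots exist; factor into two real quadratics: (s^2 + 2s + 5)(s^2 + 4s + 29) = 0.
Each quadratic gives a conjugate pair via the quadratic formula.

s = -1 + 2j, -1 - 2j, -2 + 5j, -2 - 5j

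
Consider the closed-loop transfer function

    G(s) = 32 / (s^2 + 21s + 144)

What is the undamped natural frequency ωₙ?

Compare the denominator to the standard form s^2 + 2ζωₙs + ωₙ².
ωₙ² = 144, so ωₙ = 12 rad/s.

ωₙ = 12 rad/s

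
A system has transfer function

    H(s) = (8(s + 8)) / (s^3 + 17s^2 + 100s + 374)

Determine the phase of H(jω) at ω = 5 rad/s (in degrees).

At s = j5: numerator = 64 + j40, denominator = -51 + j375.
∠H = ∠num − ∠den = 32.005° − (97.745°) = -65.74°.

∠H(j5) ≈ -65.74°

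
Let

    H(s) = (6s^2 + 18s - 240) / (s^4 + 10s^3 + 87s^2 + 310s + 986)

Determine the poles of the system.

The poles are the roots of the denominator s^4 + 10s^3 + 87s^2 + 310s + 986 = 0.
No real roots exist; factor into two real quadratics: (s^2 + 4s + 29)(s^2 + 6s + 34) = 0.
Each quadratic gives a conjugate pair via the quadratic formula.

s = -2 + 5j, -2 - 5j, -3 + 5j, -3 - 5j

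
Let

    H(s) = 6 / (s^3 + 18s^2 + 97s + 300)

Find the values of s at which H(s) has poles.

The poles are the roots of the denominator s^3 + 18s^2 + 97s + 300 = 0.
Trying s = -12: the polynomial evaluates to 0, so (s + 12) is a factor.
Dividing out leaves s^2 + 6s + 25 = 0.
The quadratic formula then gives s = -3 ± 4j.

s = -3 ± 4j, -12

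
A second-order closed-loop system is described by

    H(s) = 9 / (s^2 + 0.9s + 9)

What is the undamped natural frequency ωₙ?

Compare the denominator to the standard form s^2 + 2ζωₙs + ωₙ².
ωₙ² = 9, so ωₙ = 3 rad/s.

ωₙ = 3 rad/s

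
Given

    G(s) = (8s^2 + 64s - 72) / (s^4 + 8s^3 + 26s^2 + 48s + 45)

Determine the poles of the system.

The poles are the roots of the denominator s^4 + 8s^3 + 26s^2 + 48s + 45 = 0.
Trying s = -3: the polynomial evaluates to 0, so (s + 3) is a factor.
Dividing out leaves s^3 + 5s^2 + 11s + 15 = 0.
This factors further as (s^2 + 2s + 5)(s + 3) = 0.

s = -1 ± 2j, -3, -3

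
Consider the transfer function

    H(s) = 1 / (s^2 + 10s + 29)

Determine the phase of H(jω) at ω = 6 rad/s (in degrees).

∠H(j6) ≈ -96.65°

At s = j6: numerator = 1, denominator = -7 + j60.
∠H = ∠num − ∠den = 0° − (96.654°) = -96.65°.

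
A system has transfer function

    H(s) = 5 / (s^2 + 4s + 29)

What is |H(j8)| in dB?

|H(j8)|_dB ≈ -19.5 dB

Substitute s = j8: numerator = 5, denominator = -35 + j32.
|H(j8)| = |5| / |-35 + j32| = 5 / 47.424 ≈ 0.1054.
In decibels: 20·log₁₀(0.1054) ≈ -19.5 dB.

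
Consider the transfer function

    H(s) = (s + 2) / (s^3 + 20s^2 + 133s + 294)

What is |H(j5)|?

Substitute s = j5: numerator = 2 + j5, denominator = -206 + j540.
|H(j5)| = |2 + j5| / |-206 + j540| = 5.3852 / 577.96 ≈ 0.009318.

|H(j5)| ≈ 0.009318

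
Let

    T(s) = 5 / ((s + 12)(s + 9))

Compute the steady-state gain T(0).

T(0) = 5/108 ≈ 0.04630

At s = 0 each factor (s + a) contributes a and each (s^2 + bs + c) contributes c.
T(0) = 5·1 / ((12) · (9)) = 5/108 = 5/108.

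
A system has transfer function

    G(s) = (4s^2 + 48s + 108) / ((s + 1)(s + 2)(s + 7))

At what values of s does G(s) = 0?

s = -3, -9

Set the numerator to zero: 4s^2 + 48s + 108 = 0, i.e. 4·(s^2 + 12s + 27) = 0.
Factoring: (s + 3)(s + 9) = 0.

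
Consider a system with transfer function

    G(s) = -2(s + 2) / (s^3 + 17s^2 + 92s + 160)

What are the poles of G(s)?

The poles are the roots of the denominator s^3 + 17s^2 + 92s + 160 = 0.
Trying s = -5: the polynomial evaluates to 0, so (s + 5) is a factor.
Dividing out leaves s^2 + 12s + 32 = 0.
Factoring the quadratic: (s + 8)(s + 4) = 0.

s = -5, -8, -4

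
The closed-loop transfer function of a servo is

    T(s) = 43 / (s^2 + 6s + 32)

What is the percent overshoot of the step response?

Comparing s^2 + 6s + 32 to s^2 + 2ζωₙs + ωₙ²: ωₙ = √32 ≈ 5.657 rad/s and ζ = 6/(2·√32) ≈ 0.5303.
%OS = 100·exp(−πζ/√(1−ζ²)) = 100·exp(−π·0.5303/√(1−0.5303²)) ≈ 14.0%.

%OS ≈ 14.0%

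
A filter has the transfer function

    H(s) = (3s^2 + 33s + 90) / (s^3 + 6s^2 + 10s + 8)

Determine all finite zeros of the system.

Set the numerator to zero: 3s^2 + 33s + 90 = 0, i.e. 3·(s^2 + 11s + 30) = 0.
Factoring: (s + 5)(s + 6) = 0.

s = -5, -6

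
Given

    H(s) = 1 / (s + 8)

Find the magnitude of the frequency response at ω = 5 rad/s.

Substitute s = j5: numerator = 1, denominator = 8 + j5.
|H(j5)| = |1| / |8 + j5| = 1 / 9.4340 ≈ 0.1060.

|H(j5)| ≈ 0.1060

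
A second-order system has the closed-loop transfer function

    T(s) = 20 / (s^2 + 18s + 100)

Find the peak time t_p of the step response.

t_p ≈ 0.7207 s

Comparing s^2 + 18s + 100 to s^2 + 2ζωₙs + ωₙ²: ωₙ = 10 rad/s and ζ = 18/(2·10) = 0.9.
ζωₙ = 18/2 = 9, so ω_d = ωₙ√(1−ζ²) = √(ωₙ² − (ζωₙ)²) = √(100 − 9²) = √19 ≈ 4.359 rad/s.
t_p = π/ω_d = π/4.359 ≈ 0.7207 s.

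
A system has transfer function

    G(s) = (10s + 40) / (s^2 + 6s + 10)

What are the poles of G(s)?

s = -3 ± j

The poles are the roots of the denominator s^2 + 6s + 10 = 0.
Using the quadratic formula: s = (-6 ± √(-4))/2 = -3 ± 1j.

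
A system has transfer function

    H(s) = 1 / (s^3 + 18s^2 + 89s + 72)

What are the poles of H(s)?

The poles are the roots of the denominator s^3 + 18s^2 + 89s + 72 = 0.
Trying s = -8: the polynomial evaluates to 0, so (s + 8) is a factor.
Dividing out leaves s^2 + 10s + 9 = 0.
Factoring the quadratic: (s + 9)(s + 1) = 0.

s = -8, -9, -1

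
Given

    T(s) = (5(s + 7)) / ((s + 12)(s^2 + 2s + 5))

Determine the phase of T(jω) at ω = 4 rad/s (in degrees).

∠T(j4) ≈ -132.7°

At s = j4: numerator = 35 + j20, denominator = -164 + j52.
∠T = ∠num − ∠den = 29.745° − (162.41°) = -132.7°.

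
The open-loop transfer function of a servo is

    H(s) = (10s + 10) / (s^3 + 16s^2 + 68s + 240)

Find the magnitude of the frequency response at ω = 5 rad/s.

|H(j5)| ≈ 0.1903

Substitute s = j5: numerator = 10 + j50, denominator = -160 + j215.
|H(j5)| = |10 + j50| / |-160 + j215| = 50.990 / 268.00 ≈ 0.1903.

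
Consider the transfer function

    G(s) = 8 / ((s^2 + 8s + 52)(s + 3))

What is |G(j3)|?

|G(j3)| ≈ 0.03829

Substitute s = j3: numerator = 8, denominator = 57 + j201.
|G(j3)| = |8| / |57 + j201| = 8 / 208.93 ≈ 0.03829.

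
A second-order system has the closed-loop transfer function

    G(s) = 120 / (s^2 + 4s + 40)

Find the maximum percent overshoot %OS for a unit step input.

%OS ≈ 35.1%

Comparing s^2 + 4s + 40 to s^2 + 2ζωₙs + ωₙ²: ωₙ = √40 ≈ 6.325 rad/s and ζ = 4/(2·√40) ≈ 0.3162.
%OS = 100·exp(−πζ/√(1−ζ²)) = 100·exp(−π·0.3162/√(1−0.3162²)) ≈ 35.1%.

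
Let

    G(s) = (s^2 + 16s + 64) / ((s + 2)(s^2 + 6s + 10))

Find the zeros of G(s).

s = -8, -8

Set the numerator to zero: s^2 + 16s + 64 = 0.
Factoring: (s + 8)^2 = 0.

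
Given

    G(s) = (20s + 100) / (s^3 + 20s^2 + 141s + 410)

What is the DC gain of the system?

Set s = 0: G(0) = (100) / (410) = 10/41.

G(0) = 10/41 ≈ 0.2439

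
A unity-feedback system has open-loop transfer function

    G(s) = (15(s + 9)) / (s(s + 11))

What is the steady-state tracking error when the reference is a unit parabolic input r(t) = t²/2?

e_ss = ∞

G(s) has one pole at the origin.
This is a Type 1 system; Ka = lim_{s→0} s^2·G(s) = 0, so the steady-state error for a parabola input is infinite.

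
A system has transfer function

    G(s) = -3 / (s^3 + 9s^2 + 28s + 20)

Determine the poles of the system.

The poles are the roots of the denominator s^3 + 9s^2 + 28s + 20 = 0.
Trying s = -1: the polynomial evaluates to 0, so (s + 1) is a factor.
Dividing out leaves s^2 + 8s + 20 = 0.
The quadratic formula then gives s = -4 ± 2j.

s = -4 ± 2j, -1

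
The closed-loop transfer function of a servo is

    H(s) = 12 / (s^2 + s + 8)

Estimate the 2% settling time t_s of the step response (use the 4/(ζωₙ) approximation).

t_s ≈ 8 s

Comparing s^2 + s + 8 to s^2 + 2ζωₙs + ωₙ²: ωₙ = √8 ≈ 2.828 rad/s and ζ = 1/(2·√8) ≈ 0.1768.
ζωₙ = 1/2 = 0.5, so t_s ≈ 4/(ζωₙ) = 4/0.5 = 8 s.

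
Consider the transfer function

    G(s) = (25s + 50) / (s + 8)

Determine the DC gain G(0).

Set s = 0: G(0) = (50) / (8) = 25/4.

G(0) = 25/4 ≈ 6.250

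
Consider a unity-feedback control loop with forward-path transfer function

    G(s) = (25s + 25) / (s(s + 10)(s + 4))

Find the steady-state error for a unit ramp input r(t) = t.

e_ss = 1.600

G(s) has one pole at the origin.
This is a Type 1 system. Kv = lim_{s→0} s·G(s) = 25/40 = 5/8.
e_ss = 1/Kv = 1/(5/8) = 8/5 ≈ 1.600.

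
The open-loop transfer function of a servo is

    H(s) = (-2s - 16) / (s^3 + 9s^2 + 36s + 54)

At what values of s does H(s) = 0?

s = -8

Set the numerator to zero: -2s - 16 = 0, i.e. -2·(s + 8) = 0.
So s = -8.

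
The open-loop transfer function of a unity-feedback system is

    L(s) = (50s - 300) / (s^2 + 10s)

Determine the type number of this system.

Factor s from the denominator: s^2 + 10s = s·(s + 10).
There is 1 pole at the origin, so the system is Type 1.

Type 1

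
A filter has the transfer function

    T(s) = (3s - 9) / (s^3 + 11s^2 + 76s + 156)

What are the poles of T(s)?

s = -4 + 6j, -4 - 6j, -3

The poles are the roots of the denominator s^3 + 11s^2 + 76s + 156 = 0.
Trying s = -3: the polynomial evaluates to 0, so (s + 3) is a factor.
Dividing out leaves s^2 + 8s + 52 = 0.
The quadratic formula then gives s = -4 ± 6j.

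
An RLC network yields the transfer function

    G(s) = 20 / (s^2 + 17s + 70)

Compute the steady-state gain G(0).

Set s = 0: G(0) = (20) / (70) = 2/7.

G(0) = 2/7 ≈ 0.2857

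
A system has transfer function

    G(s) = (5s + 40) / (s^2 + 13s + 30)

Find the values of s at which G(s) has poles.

s = -10, -3

The poles are the roots of the denominator s^2 + 13s + 30 = 0.
Factoring: (s + 10)(s + 3) = 0, so s = -10 and s = -3.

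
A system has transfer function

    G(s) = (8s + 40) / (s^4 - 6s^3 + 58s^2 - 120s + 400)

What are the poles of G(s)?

s = 1 + 3j, 1 - 3j, 2 + 6j, 2 - 6j

The poles are the roots of the denominator s^4 - 6s^3 + 58s^2 - 120s + 400 = 0.
No real roots exist; factor into two real quadratics: (s^2 - 2s + 10)(s^2 - 4s + 40) = 0.
Each quadratic gives a conjugate pair via the quadratic formula.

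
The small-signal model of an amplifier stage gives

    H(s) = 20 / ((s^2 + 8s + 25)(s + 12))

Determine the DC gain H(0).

H(0) = 1/15 ≈ 0.06667

Set s = 0: H(0) = (20) / (300) = 1/15.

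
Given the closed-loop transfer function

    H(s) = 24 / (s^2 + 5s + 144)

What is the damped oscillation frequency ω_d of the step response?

Comparing s^2 + 5s + 144 to s^2 + 2ζωₙs + ωₙ²: ωₙ = 12 rad/s and ζ = 5/(2·12) ≈ 0.2083.
ζωₙ = 5/2 = 2.5, so ω_d = ωₙ√(1−ζ²) = √(ωₙ² − (ζωₙ)²) = √(144 − 2.5²) = √137.75 ≈ 11.74 rad/s.

ω_d ≈ 11.74 rad/s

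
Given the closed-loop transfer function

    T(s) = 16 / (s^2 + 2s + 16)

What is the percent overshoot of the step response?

Comparing s^2 + 2s + 16 to s^2 + 2ζωₙs + ωₙ²: ωₙ = 4 rad/s and ζ = 2/(2·4) = 0.25.
%OS = 100·exp(−πζ/√(1−ζ²)) = 100·exp(−π·0.25/√(1−0.25²)) ≈ 44.4%.

%OS ≈ 44.4%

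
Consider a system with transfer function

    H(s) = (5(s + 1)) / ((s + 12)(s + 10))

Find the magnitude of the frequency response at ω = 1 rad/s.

Substitute s = j1: numerator = 5 + j5, denominator = 119 + j22.
|H(j1)| = |5 + j5| / |119 + j22| = 7.0711 / 121.02 ≈ 0.05843.

|H(j1)| ≈ 0.05843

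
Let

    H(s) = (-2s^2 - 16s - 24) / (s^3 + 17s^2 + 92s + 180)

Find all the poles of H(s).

s = -4 ± 2j, -9

The poles are the roots of the denominator s^3 + 17s^2 + 92s + 180 = 0.
Trying s = -9: the polynomial evaluates to 0, so (s + 9) is a factor.
Dividing out leaves s^2 + 8s + 20 = 0.
The quadratic formula then gives s = -4 ± 2j.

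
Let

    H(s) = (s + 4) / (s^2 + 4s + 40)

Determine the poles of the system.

s = -2 + 6j, -2 - 6j

The poles are the roots of the denominator s^2 + 4s + 40 = 0.
Using the quadratic formula: s = (-4 ± √(-144))/2 = -2 ± 6j.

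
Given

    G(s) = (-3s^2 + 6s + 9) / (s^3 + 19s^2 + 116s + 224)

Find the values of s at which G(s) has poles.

s = -8, -4, -7

The poles are the roots of the denominator s^3 + 19s^2 + 116s + 224 = 0.
Trying s = -8: the polynomial evaluates to 0, so (s + 8) is a factor.
Dividing out leaves s^2 + 11s + 28 = 0.
Factoring the quadratic: (s + 4)(s + 7) = 0.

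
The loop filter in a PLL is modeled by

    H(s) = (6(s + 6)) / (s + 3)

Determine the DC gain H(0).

At s = 0 each factor (s + a) contributes a and each (s^2 + bs + c) contributes c.
H(0) = 6·(6) / ((3)) = 36/3 = 12.

H(0) = 12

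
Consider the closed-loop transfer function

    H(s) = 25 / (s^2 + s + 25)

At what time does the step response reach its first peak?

t_p ≈ 0.6315 s

Comparing s^2 + s + 25 to s^2 + 2ζωₙs + ωₙ²: ωₙ = 5 rad/s and ζ = 1/(2·5) = 0.1.
ζωₙ = 1/2 = 0.5, so ω_d = ωₙ√(1−ζ²) = √(ωₙ² − (ζωₙ)²) = √(25 − 0.5²) = √24.75 ≈ 4.975 rad/s.
t_p = π/ω_d = π/4.975 ≈ 0.6315 s.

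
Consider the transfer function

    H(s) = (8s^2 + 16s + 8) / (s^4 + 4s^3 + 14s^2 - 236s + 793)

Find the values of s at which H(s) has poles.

The poles are the roots of the denominator s^4 + 4s^3 + 14s^2 - 236s + 793 = 0.
No real roots exist; factor into two real quadratics: (s^2 - 6s + 13)(s^2 + 10s + 61) = 0.
Each quadratic gives a conjugate pair via the quadratic formula.

s = 3 + 2j, 3 - 2j, -5 + 6j, -5 - 6j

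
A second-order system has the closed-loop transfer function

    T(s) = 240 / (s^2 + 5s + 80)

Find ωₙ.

ωₙ ≈ 8.944 rad/s

Compare the denominator to the standard form s^2 + 2ζωₙs + ωₙ².
ωₙ² = 80, so ωₙ = √80 ≈ 8.944 rad/s.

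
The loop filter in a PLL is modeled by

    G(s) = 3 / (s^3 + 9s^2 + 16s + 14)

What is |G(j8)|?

Substitute s = j8: numerator = 3, denominator = -562 - j384.
|G(j8)| = |3| / |-562 - j384| = 3 / 680.66 ≈ 0.004407.

|G(j8)| ≈ 0.004407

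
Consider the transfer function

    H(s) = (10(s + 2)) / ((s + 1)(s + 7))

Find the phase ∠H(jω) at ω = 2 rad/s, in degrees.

∠H(j2) ≈ -34.38°

At s = j2: numerator = 20 + j20, denominator = 3 + j16.
∠H = ∠num − ∠den = 45° − (79.380°) = -34.38°.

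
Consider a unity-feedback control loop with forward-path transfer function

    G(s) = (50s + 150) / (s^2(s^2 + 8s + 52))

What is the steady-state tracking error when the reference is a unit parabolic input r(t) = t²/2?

G(s) has 2 poles at the origin.
This is a Type 2 system. Ka = lim_{s→0} s^2·G(s) = 150/52 = 75/26.
e_ss = 1/Ka = 1/(75/26) = 26/75 ≈ 0.3467.

e_ss = 0.3467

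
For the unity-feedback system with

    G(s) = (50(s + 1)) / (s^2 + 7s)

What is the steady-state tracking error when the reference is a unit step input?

G(s) has one pole at the origin.
This is a Type 1 system; for a step input the steady-state error is zero.

e_ss = 0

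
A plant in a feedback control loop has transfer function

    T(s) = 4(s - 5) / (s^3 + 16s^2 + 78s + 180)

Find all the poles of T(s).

s = -3 + 3j, -3 - 3j, -10

The poles are the roots of the denominator s^3 + 16s^2 + 78s + 180 = 0.
Trying s = -10: the polynomial evaluates to 0, so (s + 10) is a factor.
Dividing out leaves s^2 + 6s + 18 = 0.
The quadratic formula then gives s = -3 ± 3j.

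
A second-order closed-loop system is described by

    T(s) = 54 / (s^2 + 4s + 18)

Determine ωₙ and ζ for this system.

Compare the denominator to the standard form s^2 + 2ζωₙs + ωₙ².
ωₙ² = 18, so ωₙ = √18 ≈ 4.243 rad/s.
2ζωₙ = 4, so ζ = 4/(2·√18) ≈ 0.4714.

ωₙ ≈ 4.243 rad/s, ζ ≈ 0.4714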